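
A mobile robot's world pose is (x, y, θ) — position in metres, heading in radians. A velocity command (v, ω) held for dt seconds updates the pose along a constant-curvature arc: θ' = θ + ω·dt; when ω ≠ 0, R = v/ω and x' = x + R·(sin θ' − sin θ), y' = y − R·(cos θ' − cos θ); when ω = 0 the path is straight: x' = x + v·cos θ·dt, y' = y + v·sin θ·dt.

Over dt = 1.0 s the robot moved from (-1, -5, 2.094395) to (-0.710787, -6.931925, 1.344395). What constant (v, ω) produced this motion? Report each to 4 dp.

v = -2.0000, ω = -0.7500

Δθ = 1.344395 − 2.094395 = -0.750000
ω = Δθ/dt = -0.750000/1.0 = -0.7500
R = −Δy/(cos θ' − cos θ) = 2.6667
v = R·ω = 2.6667·-0.7500 = -2.0000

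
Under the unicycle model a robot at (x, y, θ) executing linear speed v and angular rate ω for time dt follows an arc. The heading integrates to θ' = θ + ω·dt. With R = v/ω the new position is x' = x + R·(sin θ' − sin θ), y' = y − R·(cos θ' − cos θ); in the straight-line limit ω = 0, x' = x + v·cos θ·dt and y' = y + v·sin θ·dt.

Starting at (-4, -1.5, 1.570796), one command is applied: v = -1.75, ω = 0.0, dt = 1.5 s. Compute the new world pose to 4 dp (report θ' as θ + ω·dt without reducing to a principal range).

(-4.0000, -4.1250, 1.5708)

θ' = 1.5708 + 0.0·1.5 = 1.5708
ω = 0 → straight: x' = -4 + -1.75·cos(1.5708)·1.5 = -4.0000
y' = -1.5 + -1.75·sin(1.5708)·1.5 = -4.1250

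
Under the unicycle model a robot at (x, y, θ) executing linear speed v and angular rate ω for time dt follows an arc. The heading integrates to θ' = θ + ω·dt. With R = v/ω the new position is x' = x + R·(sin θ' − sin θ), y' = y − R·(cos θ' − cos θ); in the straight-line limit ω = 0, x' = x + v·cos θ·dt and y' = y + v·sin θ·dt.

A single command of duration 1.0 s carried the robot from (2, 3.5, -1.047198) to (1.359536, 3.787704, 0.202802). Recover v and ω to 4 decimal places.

Δθ = 0.202802 − -1.047198 = 1.250000
ω = Δθ/dt = 1.250000/1.0 = 1.2500
R = Δx/(sin θ' − sin θ) = -0.6000
v = R·ω = -0.6000·1.2500 = -0.7500

v = -0.7500, ω = 1.2500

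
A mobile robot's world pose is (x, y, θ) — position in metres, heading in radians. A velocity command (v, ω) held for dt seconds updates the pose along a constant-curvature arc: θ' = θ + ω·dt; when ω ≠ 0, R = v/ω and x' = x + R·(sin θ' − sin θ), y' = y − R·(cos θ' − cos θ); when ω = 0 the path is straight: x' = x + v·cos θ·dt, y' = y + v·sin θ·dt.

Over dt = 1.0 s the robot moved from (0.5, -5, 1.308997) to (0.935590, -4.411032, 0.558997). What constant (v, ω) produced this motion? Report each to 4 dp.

v = 0.7500, ω = -0.7500

Δθ = 0.558997 − 1.308997 = -0.750000
ω = Δθ/dt = -0.750000/1.0 = -0.7500
R = −Δy/(cos θ' − cos θ) = -1.0000
v = R·ω = -1.0000·-0.7500 = 0.7500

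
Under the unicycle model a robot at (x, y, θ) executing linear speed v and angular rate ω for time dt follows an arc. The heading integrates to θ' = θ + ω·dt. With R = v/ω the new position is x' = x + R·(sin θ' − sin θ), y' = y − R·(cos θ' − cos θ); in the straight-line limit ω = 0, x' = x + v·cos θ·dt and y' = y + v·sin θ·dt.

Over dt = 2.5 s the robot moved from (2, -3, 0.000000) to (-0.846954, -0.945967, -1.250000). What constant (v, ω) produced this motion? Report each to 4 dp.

v = -1.5000, ω = -0.5000

Δθ = -1.250000 − 0.000000 = -1.250000
ω = Δθ/dt = -1.250000/2.5 = -0.5000
R = Δx/(sin θ' − sin θ) = 3.0000
v = R·ω = 3.0000·-0.5000 = -1.5000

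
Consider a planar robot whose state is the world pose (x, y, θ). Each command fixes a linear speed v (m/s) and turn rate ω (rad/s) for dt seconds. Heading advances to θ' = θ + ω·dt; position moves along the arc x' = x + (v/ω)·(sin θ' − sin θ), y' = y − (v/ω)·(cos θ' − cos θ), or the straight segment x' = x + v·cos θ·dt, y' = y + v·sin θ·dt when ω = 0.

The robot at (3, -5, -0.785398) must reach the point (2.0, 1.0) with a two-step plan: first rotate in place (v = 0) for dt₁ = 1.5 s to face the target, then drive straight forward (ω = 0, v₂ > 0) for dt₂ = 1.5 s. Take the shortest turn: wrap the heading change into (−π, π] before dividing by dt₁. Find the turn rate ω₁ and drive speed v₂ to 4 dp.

ω₁ = 1.6809, v₂ = 4.0552

heading to target = atan2(1−-5, 2−3) = 1.7359
Δθ = wrap(1.7359 − -0.7854) = 2.5213; ω₁ = Δθ/dt₁ = 1.6809
distance = √((2−3)² + (1−-5)²) = 6.0828; v₂ = distance/dt₂ = 4.0552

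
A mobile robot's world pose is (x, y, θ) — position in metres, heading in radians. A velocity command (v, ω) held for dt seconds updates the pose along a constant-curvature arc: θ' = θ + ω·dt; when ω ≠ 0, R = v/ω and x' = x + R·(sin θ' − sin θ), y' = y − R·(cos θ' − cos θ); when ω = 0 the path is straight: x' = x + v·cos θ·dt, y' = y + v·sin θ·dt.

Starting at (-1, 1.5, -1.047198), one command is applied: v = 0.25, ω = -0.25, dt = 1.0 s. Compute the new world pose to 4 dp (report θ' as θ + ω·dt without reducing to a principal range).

θ' = -1.0472 + -0.25·1.0 = -1.2972
R = v/ω = 0.25/-0.25 = -1.0000
x' = -1 + -1.0000·(sin -1.2972 − sin -1.0472) = -0.9032
y' = 1.5 − -1.0000·(cos -1.2972 − cos -1.0472) = 1.2702

(-0.9032, 1.2702, -1.2972)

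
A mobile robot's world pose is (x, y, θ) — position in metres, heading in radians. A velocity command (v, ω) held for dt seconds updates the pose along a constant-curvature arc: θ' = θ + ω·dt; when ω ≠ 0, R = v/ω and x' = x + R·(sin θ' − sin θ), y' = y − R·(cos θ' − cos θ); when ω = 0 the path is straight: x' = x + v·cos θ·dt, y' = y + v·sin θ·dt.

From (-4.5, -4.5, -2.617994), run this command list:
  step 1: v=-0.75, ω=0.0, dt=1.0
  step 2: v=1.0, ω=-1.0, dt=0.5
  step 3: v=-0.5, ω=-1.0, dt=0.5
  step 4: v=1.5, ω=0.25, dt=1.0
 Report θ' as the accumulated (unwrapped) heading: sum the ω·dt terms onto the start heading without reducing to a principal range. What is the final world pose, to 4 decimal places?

step 1: θ'=-2.6180 (straight) → pose (-3.8505, -4.1250, -2.6180)
step 2: θ'=-3.1180 (R=-1.0000) → pose (-4.3269, -4.2587, -3.1180)
step 3: θ'=-3.6180 (R=0.5000) → pose (-4.0858, -4.3142, -3.6180)
step 4: θ'=-3.3680 (R=6.0000) → pose (-5.4905, -3.7993, -3.3680)

(-5.4905, -3.7993, -3.3680)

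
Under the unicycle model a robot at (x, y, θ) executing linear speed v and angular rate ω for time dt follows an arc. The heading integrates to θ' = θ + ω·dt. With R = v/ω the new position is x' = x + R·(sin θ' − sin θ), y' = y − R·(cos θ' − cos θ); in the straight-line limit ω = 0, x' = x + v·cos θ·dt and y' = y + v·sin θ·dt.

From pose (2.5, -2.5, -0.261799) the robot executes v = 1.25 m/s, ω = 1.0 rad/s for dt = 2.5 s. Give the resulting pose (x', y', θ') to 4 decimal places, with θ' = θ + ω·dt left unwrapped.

θ' = -0.2618 + 1.0·2.5 = 2.2382
R = v/ω = 1.25/1.0 = 1.2500
x' = 2.5 + 1.2500·(sin 2.2382 − sin -0.2618) = 3.8053
y' = -2.5 − 1.2500·(cos 2.2382 − cos -0.2618) = -0.5189

(3.8053, -0.5189, 2.2382)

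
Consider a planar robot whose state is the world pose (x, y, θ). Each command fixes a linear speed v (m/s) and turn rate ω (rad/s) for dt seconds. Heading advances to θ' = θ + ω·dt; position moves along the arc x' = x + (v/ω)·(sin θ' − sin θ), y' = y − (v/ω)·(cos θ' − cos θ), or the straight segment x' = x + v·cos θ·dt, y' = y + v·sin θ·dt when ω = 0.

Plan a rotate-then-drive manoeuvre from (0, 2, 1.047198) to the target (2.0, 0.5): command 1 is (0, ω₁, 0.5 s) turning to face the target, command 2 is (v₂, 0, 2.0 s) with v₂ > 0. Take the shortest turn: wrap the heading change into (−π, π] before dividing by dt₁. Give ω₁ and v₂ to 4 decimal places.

ω₁ = -3.3814, v₂ = 1.2500

heading to target = atan2(0.5−2, 2−0) = -0.6435
Δθ = wrap(-0.6435 − 1.0472) = -1.6907; ω₁ = Δθ/dt₁ = -3.3814
distance = √((2−0)² + (0.5−2)²) = 2.5000; v₂ = distance/dt₂ = 1.2500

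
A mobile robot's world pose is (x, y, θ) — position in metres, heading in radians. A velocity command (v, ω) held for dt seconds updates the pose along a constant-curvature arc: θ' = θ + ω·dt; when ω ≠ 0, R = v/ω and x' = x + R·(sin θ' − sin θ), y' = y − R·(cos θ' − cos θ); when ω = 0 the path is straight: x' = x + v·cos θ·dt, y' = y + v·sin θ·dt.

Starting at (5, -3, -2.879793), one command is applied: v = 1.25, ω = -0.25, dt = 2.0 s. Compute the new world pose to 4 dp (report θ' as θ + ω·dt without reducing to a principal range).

(2.5261, -3.0292, -3.3798)

θ' = -2.8798 + -0.25·2.0 = -3.3798
R = v/ω = 1.25/-0.25 = -5.0000
x' = 5 + -5.0000·(sin -3.3798 − sin -2.8798) = 2.5261
y' = -3 − -5.0000·(cos -3.3798 − cos -2.8798) = -3.0292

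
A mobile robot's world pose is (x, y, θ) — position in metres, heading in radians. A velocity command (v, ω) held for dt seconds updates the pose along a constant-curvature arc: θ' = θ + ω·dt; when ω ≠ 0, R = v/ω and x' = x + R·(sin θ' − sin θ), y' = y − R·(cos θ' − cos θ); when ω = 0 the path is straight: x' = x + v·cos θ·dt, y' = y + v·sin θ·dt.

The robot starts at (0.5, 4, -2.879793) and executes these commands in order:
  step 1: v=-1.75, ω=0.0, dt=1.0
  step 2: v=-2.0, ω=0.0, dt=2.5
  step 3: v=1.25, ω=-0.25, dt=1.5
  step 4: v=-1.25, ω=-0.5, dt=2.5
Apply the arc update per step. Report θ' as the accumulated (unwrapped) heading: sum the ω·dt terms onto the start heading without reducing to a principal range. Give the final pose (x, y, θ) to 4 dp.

(7.3250, 3.6399, -4.5048)

step 1: θ'=-2.8798 (straight) → pose (2.1904, 4.4529, -2.8798)
step 2: θ'=-2.8798 (straight) → pose (7.0200, 5.7470, -2.8798)
step 3: θ'=-3.2548 (R=-5.0000) → pose (5.1611, 5.6087, -3.2548)
step 4: θ'=-4.5048 (R=2.5000) → pose (7.3250, 3.6399, -4.5048)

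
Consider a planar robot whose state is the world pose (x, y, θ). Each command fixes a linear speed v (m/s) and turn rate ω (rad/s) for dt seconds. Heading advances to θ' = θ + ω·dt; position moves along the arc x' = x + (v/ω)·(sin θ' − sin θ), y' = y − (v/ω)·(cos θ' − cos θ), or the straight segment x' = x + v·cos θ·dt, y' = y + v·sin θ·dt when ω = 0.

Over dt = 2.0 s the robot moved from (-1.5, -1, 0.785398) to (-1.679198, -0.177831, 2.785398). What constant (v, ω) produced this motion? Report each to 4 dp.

Δθ = 2.785398 − 0.785398 = 2.000000
ω = Δθ/dt = 2.000000/2.0 = 1.0000
R = −Δy/(cos θ' − cos θ) = 0.5000
v = R·ω = 0.5000·1.0000 = 0.5000

v = 0.5000, ω = 1.0000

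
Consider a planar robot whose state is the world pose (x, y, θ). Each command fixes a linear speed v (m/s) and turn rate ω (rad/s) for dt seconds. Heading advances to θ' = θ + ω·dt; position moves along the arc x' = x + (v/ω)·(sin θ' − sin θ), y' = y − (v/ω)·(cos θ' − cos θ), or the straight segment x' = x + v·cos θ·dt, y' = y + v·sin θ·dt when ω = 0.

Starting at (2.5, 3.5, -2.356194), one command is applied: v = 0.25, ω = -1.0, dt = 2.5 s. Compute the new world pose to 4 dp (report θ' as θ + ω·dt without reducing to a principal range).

(2.0758, 3.7126, -4.8562)

θ' = -2.3562 + -1.0·2.5 = -4.8562
R = v/ω = 0.25/-1.0 = -0.2500
x' = 2.5 + -0.2500·(sin -4.8562 − sin -2.3562) = 2.0758
y' = 3.5 − -0.2500·(cos -4.8562 − cos -2.3562) = 3.7126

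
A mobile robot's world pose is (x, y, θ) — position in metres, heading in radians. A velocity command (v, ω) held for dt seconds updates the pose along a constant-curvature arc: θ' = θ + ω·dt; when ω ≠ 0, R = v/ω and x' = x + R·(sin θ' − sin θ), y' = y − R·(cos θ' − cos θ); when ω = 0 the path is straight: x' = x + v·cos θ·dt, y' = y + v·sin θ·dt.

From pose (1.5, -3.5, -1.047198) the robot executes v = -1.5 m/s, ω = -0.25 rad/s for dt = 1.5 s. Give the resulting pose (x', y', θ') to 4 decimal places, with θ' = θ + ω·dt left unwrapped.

(0.7623, -1.3883, -1.4222)

θ' = -1.0472 + -0.25·1.5 = -1.4222
R = v/ω = -1.5/-0.25 = 6.0000
x' = 1.5 + 6.0000·(sin -1.4222 − sin -1.0472) = 0.7623
y' = -3.5 − 6.0000·(cos -1.4222 − cos -1.0472) = -1.3883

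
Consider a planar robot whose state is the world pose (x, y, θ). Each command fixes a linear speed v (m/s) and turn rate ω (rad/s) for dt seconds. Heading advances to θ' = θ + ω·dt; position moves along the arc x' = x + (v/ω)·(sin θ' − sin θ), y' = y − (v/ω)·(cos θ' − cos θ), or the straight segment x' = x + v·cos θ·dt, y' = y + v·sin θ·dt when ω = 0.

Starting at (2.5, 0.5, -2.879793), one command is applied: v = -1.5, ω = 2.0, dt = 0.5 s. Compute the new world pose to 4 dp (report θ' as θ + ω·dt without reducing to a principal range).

(3.0204, 0.9964, -1.8798)

θ' = -2.8798 + 2.0·0.5 = -1.8798
R = v/ω = -1.5/2.0 = -0.7500
x' = 2.5 + -0.7500·(sin -1.8798 − sin -2.8798) = 3.0204
y' = 0.5 − -0.7500·(cos -1.8798 − cos -2.8798) = 0.9964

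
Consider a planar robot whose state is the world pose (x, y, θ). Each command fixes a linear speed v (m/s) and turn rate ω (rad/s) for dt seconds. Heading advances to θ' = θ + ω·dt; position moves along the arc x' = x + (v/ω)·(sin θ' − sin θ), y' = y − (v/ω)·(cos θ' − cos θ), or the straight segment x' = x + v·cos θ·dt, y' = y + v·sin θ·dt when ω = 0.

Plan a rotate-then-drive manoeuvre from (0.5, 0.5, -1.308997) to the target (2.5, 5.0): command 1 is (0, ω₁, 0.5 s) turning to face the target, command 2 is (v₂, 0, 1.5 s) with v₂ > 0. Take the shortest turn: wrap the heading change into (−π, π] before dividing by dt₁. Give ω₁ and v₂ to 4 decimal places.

heading to target = atan2(5−0.5, 2.5−0.5) = 1.1526
Δθ = wrap(1.1526 − -1.3090) = 2.4616; ω₁ = Δθ/dt₁ = 4.9231
distance = √((2.5−0.5)² + (5−0.5)²) = 4.9244; v₂ = distance/dt₂ = 3.2830

ω₁ = 4.9231, v₂ = 3.2830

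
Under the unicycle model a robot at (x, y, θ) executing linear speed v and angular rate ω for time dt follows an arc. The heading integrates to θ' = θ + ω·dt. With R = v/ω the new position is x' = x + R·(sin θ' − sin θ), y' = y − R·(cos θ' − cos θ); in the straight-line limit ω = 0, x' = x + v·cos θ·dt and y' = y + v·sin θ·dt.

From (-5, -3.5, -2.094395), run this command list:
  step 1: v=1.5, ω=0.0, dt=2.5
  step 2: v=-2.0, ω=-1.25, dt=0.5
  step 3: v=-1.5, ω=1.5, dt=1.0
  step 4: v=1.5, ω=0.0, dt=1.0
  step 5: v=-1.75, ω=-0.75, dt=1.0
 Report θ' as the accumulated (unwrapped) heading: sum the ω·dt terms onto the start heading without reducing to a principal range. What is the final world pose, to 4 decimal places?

(-5.0592, -4.5312, -1.9694)

step 1: θ'=-2.0944 (straight) → pose (-6.8750, -6.7476, -2.0944)
step 2: θ'=-2.7194 (R=1.6000) → pose (-6.1450, -6.0881, -2.7194)
step 3: θ'=-1.2194 (R=-1.0000) → pose (-5.6159, -4.8317, -1.2194)
step 4: θ'=-1.2194 (straight) → pose (-5.0995, -6.2400, -1.2194)
step 5: θ'=-1.9694 (R=2.3333) → pose (-5.0592, -4.5312, -1.9694)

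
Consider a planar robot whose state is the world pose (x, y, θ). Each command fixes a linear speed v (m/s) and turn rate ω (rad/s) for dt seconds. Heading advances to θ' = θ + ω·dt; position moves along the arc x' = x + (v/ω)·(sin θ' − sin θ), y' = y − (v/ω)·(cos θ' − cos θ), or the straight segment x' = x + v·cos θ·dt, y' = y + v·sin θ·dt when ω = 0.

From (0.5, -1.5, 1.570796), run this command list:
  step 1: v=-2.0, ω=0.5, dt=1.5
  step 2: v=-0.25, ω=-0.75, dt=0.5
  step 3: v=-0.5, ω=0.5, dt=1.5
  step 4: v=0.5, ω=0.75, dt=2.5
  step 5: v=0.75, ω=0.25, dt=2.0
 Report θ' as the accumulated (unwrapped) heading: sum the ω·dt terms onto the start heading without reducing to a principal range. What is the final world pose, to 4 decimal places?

(1.3520, -6.8508, 5.0708)

step 1: θ'=2.3208 (R=-4.0000) → pose (1.5732, -4.2266, 2.3208)
step 2: θ'=1.9458 (R=0.3333) → pose (1.6395, -4.3317, 1.9458)
step 3: θ'=2.6958 (R=-1.0000) → pose (2.1388, -4.8677, 2.6958)
step 4: θ'=4.5708 (R=0.6667) → pose (1.1914, -5.3751, 4.5708)
step 5: θ'=5.0708 (R=3.0000) → pose (1.3520, -6.8508, 5.0708)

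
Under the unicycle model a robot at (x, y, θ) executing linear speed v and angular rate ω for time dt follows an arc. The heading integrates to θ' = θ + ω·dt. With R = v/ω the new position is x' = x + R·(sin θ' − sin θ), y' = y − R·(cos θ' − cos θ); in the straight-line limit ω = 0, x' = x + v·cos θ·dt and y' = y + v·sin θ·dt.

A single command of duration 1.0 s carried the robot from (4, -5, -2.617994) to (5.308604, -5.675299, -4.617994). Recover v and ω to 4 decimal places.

v = -1.7500, ω = -2.0000

Δθ = -4.617994 − -2.617994 = -2.000000
ω = Δθ/dt = -2.000000/1.0 = -2.0000
R = Δx/(sin θ' − sin θ) = 0.8750
v = R·ω = 0.8750·-2.0000 = -1.7500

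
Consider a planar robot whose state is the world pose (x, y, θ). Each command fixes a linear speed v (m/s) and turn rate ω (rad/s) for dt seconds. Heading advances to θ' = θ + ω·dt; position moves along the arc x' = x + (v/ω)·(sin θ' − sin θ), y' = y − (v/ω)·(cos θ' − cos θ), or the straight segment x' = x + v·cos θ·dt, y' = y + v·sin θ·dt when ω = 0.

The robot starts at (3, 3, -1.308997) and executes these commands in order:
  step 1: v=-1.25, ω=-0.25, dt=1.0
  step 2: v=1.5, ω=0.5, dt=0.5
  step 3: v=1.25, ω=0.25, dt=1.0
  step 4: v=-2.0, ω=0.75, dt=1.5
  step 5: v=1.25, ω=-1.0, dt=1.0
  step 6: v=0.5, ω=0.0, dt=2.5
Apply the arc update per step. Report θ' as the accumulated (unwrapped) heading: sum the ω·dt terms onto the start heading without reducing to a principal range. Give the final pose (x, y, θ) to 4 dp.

(2.7322, 2.1853, -0.9340)

step 1: θ'=-1.5590 (R=5.0000) → pose (2.8300, 4.2351, -1.5590)
step 2: θ'=-1.3090 (R=3.0000) → pose (2.9320, 3.4940, -1.3090)
step 3: θ'=-1.0590 (R=5.0000) → pose (3.4023, 2.3394, -1.0590)
step 4: θ'=0.0660 (R=-2.6667) → pose (0.9014, 3.6943, 0.0660)
step 5: θ'=-0.9340 (R=-1.2500) → pose (1.9889, 3.1903, -0.9340)
step 6: θ'=-0.9340 (straight) → pose (2.7322, 2.1853, -0.9340)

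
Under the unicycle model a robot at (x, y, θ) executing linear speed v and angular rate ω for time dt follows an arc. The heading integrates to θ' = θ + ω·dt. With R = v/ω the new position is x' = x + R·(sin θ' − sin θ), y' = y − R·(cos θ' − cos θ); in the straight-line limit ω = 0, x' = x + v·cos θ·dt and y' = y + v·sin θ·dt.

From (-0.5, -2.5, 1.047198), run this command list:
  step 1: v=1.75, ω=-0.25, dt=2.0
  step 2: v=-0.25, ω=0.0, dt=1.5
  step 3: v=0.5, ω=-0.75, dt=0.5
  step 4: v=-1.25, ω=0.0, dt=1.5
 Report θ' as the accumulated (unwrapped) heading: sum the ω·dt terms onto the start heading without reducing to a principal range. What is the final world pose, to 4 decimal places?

step 1: θ'=0.5472 (R=-7.0000) → pose (1.9201, -0.0221, 0.5472)
step 2: θ'=0.5472 (straight) → pose (1.5999, -0.2172, 0.5472)
step 3: θ'=0.1722 (R=-0.6667) → pose (1.8325, -0.1297, 0.1722)
step 4: θ'=0.1722 (straight) → pose (-0.0148, -0.4510, 0.1722)

(-0.0148, -0.4510, 0.1722)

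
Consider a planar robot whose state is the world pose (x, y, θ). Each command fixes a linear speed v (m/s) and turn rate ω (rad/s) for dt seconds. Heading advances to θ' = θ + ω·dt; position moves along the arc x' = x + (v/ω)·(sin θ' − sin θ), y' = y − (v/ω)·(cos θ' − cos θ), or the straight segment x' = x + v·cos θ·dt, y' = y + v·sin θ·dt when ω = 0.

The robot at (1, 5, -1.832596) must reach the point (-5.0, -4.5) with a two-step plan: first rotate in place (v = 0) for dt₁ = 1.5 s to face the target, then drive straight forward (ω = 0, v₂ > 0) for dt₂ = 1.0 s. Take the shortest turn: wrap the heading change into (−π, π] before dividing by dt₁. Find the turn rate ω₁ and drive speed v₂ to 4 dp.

ω₁ = -0.2010, v₂ = 11.2361

heading to target = atan2(-4.5−5, -5−1) = -2.1341
Δθ = wrap(-2.1341 − -1.8326) = -0.3015; ω₁ = Δθ/dt₁ = -0.2010
distance = √((-5−1)² + (-4.5−5)²) = 11.2361; v₂ = distance/dt₂ = 11.2361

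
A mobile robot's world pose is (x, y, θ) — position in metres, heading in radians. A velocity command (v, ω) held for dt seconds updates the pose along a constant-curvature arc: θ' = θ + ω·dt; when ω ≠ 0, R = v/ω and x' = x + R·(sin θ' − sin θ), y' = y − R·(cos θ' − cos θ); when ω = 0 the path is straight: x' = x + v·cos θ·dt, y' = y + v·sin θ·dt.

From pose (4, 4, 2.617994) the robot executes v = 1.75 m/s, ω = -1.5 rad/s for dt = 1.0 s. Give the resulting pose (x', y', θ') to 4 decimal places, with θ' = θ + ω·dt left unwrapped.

(3.5342, 5.5208, 1.1180)

θ' = 2.6180 + -1.5·1.0 = 1.1180
R = v/ω = 1.75/-1.5 = -1.1667
x' = 4 + -1.1667·(sin 1.1180 − sin 2.6180) = 3.5342
y' = 4 − -1.1667·(cos 1.1180 − cos 2.6180) = 5.5208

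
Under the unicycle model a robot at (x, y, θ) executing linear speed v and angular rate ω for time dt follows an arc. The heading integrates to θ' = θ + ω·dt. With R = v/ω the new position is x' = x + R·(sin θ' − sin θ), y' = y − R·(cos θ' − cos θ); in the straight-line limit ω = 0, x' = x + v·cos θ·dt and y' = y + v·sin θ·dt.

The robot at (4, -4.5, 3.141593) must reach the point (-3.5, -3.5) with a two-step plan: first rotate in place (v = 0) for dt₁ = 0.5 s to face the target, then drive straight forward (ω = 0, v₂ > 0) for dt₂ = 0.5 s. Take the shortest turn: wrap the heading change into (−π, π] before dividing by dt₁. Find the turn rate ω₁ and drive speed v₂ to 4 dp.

ω₁ = -0.2651, v₂ = 15.1327

heading to target = atan2(-3.5−-4.5, -3.5−4) = 3.0090
Δθ = wrap(3.0090 − 3.1416) = -0.1326; ω₁ = Δθ/dt₁ = -0.2651
distance = √((-3.5−4)² + (-3.5−-4.5)²) = 7.5664; v₂ = distance/dt₂ = 15.1327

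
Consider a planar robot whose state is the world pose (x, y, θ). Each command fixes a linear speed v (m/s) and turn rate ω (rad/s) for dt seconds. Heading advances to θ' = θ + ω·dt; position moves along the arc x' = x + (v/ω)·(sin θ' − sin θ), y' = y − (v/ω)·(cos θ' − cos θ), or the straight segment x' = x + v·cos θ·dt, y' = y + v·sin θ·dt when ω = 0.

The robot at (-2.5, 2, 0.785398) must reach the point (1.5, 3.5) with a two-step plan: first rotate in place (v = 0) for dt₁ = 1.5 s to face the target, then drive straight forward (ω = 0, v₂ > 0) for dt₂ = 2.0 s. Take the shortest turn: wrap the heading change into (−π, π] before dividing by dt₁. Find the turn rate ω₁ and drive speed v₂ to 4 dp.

heading to target = atan2(3.5−2, 1.5−-2.5) = 0.3588
Δθ = wrap(0.3588 − 0.7854) = -0.4266; ω₁ = Δθ/dt₁ = -0.2844
distance = √((1.5−-2.5)² + (3.5−2)²) = 4.2720; v₂ = distance/dt₂ = 2.1360

ω₁ = -0.2844, v₂ = 2.1360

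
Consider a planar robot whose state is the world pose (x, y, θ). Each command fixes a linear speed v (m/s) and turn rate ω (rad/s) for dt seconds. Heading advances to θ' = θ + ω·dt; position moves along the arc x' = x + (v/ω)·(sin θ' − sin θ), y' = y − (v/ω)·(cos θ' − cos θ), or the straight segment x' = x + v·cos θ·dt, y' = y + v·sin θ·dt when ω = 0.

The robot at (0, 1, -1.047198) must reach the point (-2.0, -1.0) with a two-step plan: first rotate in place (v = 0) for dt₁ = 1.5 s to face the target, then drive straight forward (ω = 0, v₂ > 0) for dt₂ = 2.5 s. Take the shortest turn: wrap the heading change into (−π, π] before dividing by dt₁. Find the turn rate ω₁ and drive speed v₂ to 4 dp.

heading to target = atan2(-1−1, -2−0) = -2.3562
Δθ = wrap(-2.3562 − -1.0472) = -1.3090; ω₁ = Δθ/dt₁ = -0.8727
distance = √((-2−0)² + (-1−1)²) = 2.8284; v₂ = distance/dt₂ = 1.1314

ω₁ = -0.8727, v₂ = 1.1314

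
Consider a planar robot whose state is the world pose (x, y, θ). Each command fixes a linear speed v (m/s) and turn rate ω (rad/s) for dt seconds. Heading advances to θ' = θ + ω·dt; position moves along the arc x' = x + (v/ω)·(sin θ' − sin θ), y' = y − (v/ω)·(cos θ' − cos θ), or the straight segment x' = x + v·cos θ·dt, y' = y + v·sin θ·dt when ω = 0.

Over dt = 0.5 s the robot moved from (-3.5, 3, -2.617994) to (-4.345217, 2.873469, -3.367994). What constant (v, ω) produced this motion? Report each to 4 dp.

Δθ = -3.367994 − -2.617994 = -0.750000
ω = Δθ/dt = -0.750000/0.5 = -1.5000
R = Δx/(sin θ' − sin θ) = -1.1667
v = R·ω = -1.1667·-1.5000 = 1.7500

v = 1.7500, ω = -1.5000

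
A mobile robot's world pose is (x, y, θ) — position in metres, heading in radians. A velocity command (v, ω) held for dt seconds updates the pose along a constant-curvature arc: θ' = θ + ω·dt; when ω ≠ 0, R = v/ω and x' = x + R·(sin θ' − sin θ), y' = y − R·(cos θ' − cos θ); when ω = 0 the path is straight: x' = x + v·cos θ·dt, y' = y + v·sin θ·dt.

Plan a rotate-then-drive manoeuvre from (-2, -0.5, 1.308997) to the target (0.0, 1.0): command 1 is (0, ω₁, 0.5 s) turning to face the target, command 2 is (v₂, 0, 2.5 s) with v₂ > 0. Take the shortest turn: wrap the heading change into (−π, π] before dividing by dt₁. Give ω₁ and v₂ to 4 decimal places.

heading to target = atan2(1−-0.5, 0−-2) = 0.6435
Δθ = wrap(0.6435 − 1.3090) = -0.6655; ω₁ = Δθ/dt₁ = -1.3310
distance = √((0−-2)² + (1−-0.5)²) = 2.5000; v₂ = distance/dt₂ = 1.0000

ω₁ = -1.3310, v₂ = 1.0000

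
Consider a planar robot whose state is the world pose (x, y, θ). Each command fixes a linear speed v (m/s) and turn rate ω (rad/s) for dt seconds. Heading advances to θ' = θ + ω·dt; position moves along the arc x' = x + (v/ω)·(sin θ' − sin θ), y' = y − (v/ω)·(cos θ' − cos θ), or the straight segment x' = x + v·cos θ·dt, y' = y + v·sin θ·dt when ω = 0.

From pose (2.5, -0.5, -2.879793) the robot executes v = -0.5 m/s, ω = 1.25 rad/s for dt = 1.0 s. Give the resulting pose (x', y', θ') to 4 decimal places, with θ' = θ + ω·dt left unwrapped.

(2.7958, -0.1372, -1.6298)

θ' = -2.8798 + 1.25·1.0 = -1.6298
R = v/ω = -0.5/1.25 = -0.4000
x' = 2.5 + -0.4000·(sin -1.6298 − sin -2.8798) = 2.7958
y' = -0.5 − -0.4000·(cos -1.6298 − cos -2.8798) = -0.1372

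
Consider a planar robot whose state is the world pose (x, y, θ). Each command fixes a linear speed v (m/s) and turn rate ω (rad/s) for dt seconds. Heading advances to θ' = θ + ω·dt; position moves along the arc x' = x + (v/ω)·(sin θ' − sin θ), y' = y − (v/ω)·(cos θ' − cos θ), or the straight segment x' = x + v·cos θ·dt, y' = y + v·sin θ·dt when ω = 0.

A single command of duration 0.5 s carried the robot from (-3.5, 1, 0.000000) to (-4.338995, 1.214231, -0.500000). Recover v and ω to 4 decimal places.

v = -1.7500, ω = -1.0000

Δθ = -0.500000 − 0.000000 = -0.500000
ω = Δθ/dt = -0.500000/0.5 = -1.0000
R = Δx/(sin θ' − sin θ) = 1.7500
v = R·ω = 1.7500·-1.0000 = -1.7500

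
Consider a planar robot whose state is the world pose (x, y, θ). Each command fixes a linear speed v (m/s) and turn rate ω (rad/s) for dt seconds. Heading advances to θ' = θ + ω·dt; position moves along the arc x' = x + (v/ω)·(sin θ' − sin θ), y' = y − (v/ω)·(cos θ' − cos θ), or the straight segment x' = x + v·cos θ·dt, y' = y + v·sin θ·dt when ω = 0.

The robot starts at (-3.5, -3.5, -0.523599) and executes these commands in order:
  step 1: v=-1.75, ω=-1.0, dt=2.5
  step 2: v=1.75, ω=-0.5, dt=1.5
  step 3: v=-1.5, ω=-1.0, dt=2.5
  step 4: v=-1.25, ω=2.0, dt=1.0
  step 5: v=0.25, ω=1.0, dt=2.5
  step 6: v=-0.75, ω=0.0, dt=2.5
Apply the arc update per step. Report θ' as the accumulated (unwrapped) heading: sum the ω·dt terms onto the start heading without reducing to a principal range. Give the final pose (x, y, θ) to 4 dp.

step 1: θ'=-3.0236 (R=1.7500) → pose (-2.8310, -0.2466, -3.0236)
step 2: θ'=-3.7736 (R=-3.5000) → pose (-5.3107, 0.4051, -3.7736)
step 3: θ'=-6.2736 (R=1.5000) → pose (-6.1825, -2.3051, -6.2736)
step 4: θ'=-4.2736 (R=-0.6250) → pose (-6.7423, -3.1956, -4.2736)
step 5: θ'=-1.7736 (R=0.2500) → pose (-7.2135, -3.2515, -1.7736)
step 6: θ'=-1.7736 (straight) → pose (-6.8358, -1.4149, -1.7736)

(-6.8358, -1.4149, -1.7736)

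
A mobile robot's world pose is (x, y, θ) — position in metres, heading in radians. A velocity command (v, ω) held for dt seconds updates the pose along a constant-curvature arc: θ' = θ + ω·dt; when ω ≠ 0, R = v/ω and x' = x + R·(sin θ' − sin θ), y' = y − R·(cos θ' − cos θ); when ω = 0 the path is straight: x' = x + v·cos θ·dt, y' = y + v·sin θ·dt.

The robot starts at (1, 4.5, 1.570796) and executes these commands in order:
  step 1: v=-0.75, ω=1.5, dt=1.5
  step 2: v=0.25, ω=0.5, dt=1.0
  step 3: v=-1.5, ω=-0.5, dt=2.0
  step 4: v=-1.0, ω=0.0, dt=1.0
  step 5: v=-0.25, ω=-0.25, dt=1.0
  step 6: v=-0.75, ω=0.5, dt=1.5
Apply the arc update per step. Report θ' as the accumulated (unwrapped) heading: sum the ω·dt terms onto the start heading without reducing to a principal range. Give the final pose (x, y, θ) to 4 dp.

step 1: θ'=3.8208 (R=-0.5000) → pose (1.8141, 4.1110, 3.8208)
step 2: θ'=4.3208 (R=0.5000) → pose (1.6660, 3.9128, 4.3208)
step 3: θ'=3.3208 (R=3.0000) → pose (3.9042, 5.7197, 3.3208)
step 4: θ'=3.3208 (straight) → pose (4.8882, 5.8980, 3.3208)
step 5: θ'=3.0708 (R=1.0000) → pose (5.1372, 5.9115, 3.0708)
step 6: θ'=3.8208 (R=-1.5000) → pose (6.1855, 6.2406, 3.8208)

(6.1855, 6.2406, 3.8208)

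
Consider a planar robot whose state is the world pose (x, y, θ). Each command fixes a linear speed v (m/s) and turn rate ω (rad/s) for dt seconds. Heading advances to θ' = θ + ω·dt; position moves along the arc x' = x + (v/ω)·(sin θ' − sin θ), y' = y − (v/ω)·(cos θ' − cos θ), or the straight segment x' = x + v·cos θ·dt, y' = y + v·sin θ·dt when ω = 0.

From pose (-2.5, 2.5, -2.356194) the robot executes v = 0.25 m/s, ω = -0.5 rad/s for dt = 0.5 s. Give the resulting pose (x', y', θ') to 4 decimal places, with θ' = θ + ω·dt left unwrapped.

(-2.5985, 2.4235, -2.6062)

θ' = -2.3562 + -0.5·0.5 = -2.6062
R = v/ω = 0.25/-0.5 = -0.5000
x' = -2.5 + -0.5000·(sin -2.6062 − sin -2.3562) = -2.5985
y' = 2.5 − -0.5000·(cos -2.6062 − cos -2.3562) = 2.4235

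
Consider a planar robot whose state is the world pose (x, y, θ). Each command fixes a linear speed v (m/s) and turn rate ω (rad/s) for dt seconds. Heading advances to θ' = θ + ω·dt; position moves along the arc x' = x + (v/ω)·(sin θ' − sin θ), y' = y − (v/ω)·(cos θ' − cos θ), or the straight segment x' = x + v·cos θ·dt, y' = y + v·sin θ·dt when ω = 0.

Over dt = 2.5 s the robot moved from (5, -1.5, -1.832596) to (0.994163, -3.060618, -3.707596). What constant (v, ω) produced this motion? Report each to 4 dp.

Δθ = -3.707596 − -1.832596 = -1.875000
ω = Δθ/dt = -1.875000/2.5 = -0.7500
R = Δx/(sin θ' − sin θ) = -2.6667
v = R·ω = -2.6667·-0.7500 = 2.0000

v = 2.0000, ω = -0.7500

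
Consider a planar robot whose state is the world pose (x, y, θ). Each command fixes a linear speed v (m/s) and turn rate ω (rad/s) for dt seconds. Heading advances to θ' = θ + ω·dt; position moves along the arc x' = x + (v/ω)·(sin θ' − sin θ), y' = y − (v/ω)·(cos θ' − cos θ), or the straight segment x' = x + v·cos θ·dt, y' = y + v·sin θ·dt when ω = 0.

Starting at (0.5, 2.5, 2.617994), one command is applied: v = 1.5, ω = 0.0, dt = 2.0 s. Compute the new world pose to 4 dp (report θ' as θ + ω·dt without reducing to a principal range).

(-2.0981, 4.0000, 2.6180)

θ' = 2.6180 + 0.0·2.0 = 2.6180
ω = 0 → straight: x' = 0.5 + 1.5·cos(2.6180)·2.0 = -2.0981
y' = 2.5 + 1.5·sin(2.6180)·2.0 = 4.0000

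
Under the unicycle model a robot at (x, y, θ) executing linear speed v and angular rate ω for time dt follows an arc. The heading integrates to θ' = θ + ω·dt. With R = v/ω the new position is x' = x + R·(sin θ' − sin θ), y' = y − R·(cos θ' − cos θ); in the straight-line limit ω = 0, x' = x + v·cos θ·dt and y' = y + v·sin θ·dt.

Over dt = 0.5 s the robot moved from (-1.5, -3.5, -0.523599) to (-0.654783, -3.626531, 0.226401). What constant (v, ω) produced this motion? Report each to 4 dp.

Δθ = 0.226401 − -0.523599 = 0.750000
ω = Δθ/dt = 0.750000/0.5 = 1.5000
R = Δx/(sin θ' − sin θ) = 1.1667
v = R·ω = 1.1667·1.5000 = 1.7500

v = 1.7500, ω = 1.5000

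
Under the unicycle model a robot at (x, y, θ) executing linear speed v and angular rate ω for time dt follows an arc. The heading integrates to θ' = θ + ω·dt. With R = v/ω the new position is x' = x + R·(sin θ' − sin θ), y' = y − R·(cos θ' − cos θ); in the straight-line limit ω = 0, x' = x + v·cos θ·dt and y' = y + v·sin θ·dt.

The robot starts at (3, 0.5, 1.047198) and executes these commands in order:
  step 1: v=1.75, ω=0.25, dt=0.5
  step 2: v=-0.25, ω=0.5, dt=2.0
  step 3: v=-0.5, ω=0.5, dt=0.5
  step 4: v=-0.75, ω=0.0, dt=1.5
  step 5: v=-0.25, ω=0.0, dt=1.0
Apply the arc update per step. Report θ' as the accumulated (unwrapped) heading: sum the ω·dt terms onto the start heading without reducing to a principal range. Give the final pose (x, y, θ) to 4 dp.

step 1: θ'=1.1722 (R=7.0000) → pose (3.3891, 1.2831, 1.1722)
step 2: θ'=2.1722 (R=-0.5000) → pose (3.4376, 0.8061, 2.1722)
step 3: θ'=2.4222 (R=-1.0000) → pose (3.6032, 0.6197, 2.4222)
step 4: θ'=2.4222 (straight) → pose (4.4494, -0.1216, 2.4222)
step 5: θ'=2.4222 (straight) → pose (4.6375, -0.2863, 2.4222)

(4.6375, -0.2863, 2.4222)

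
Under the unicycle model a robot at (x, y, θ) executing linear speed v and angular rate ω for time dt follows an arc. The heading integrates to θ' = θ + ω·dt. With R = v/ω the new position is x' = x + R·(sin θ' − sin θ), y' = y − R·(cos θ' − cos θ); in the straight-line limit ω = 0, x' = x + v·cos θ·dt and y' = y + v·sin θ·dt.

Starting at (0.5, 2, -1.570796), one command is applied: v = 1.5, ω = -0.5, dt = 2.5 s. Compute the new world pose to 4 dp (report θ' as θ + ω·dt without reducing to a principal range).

(-1.5540, -0.8470, -2.8208)

θ' = -1.5708 + -0.5·2.5 = -2.8208
R = v/ω = 1.5/-0.5 = -3.0000
x' = 0.5 + -3.0000·(sin -2.8208 − sin -1.5708) = -1.5540
y' = 2 − -3.0000·(cos -2.8208 − cos -1.5708) = -0.8470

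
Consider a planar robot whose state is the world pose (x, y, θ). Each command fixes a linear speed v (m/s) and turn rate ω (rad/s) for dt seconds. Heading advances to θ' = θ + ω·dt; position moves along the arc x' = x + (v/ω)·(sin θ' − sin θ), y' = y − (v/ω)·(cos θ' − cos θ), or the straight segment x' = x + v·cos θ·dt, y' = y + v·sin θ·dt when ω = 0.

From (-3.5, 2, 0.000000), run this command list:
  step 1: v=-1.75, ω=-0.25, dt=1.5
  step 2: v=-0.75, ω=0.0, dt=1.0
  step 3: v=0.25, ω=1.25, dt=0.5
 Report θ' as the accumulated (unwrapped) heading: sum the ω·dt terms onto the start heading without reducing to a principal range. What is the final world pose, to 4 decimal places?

(-6.6391, 2.7535, 0.2500)

step 1: θ'=-0.3750 (R=7.0000) → pose (-6.0639, 2.4864, -0.3750)
step 2: θ'=-0.3750 (straight) → pose (-6.7618, 2.7612, -0.3750)
step 3: θ'=0.2500 (R=0.2000) → pose (-6.6391, 2.7535, 0.2500)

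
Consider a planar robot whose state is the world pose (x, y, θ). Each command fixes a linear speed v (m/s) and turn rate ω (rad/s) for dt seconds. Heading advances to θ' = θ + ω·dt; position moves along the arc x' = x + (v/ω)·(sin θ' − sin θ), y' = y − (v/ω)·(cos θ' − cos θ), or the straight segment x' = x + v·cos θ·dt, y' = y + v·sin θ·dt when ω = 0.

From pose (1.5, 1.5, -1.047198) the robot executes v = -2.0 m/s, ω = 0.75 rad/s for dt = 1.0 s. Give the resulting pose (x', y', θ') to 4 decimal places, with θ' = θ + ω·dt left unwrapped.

θ' = -1.0472 + 0.75·1.0 = -0.2972
R = v/ω = -2.0/0.75 = -2.6667
x' = 1.5 + -2.6667·(sin -0.2972 − sin -1.0472) = -0.0285
y' = 1.5 − -2.6667·(cos -0.2972 − cos -1.0472) = 2.7164

(-0.0285, 2.7164, -0.2972)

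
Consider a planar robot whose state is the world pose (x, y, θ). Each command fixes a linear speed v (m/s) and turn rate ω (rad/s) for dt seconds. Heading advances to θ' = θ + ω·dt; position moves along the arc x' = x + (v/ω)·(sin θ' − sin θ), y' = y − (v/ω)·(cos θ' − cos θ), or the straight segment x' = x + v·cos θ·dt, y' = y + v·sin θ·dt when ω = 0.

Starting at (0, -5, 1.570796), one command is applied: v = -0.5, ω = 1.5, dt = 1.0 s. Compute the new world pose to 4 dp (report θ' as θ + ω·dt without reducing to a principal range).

θ' = 1.5708 + 1.5·1.0 = 3.0708
R = v/ω = -0.5/1.5 = -0.3333
x' = 0 + -0.3333·(sin 3.0708 − sin 1.5708) = 0.3098
y' = -5 − -0.3333·(cos 3.0708 − cos 1.5708) = -5.3325

(0.3098, -5.3325, 3.0708)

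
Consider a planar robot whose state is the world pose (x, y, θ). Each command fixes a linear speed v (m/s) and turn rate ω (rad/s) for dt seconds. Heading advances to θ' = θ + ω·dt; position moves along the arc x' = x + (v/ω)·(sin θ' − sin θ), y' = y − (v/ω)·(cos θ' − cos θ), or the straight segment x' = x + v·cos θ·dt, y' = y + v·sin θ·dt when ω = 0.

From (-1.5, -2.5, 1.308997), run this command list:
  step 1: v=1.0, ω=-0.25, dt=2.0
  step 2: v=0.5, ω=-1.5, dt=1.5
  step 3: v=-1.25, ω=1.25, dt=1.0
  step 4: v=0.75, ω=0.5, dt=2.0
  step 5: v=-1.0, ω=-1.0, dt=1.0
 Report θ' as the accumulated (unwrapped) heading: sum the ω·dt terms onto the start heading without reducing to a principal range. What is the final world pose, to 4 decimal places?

(-0.3040, 0.0369, -0.1910)

step 1: θ'=0.8090 (R=-4.0000) → pose (-0.5307, -0.7744, 0.8090)
step 2: θ'=-1.4410 (R=-0.3333) → pose (0.0411, -0.9613, -1.4410)
step 3: θ'=-0.1910 (R=-1.0000) → pose (-0.7607, -0.1089, -0.1910)
step 4: θ'=0.8090 (R=1.5000) → pose (0.6095, 0.3285, 0.8090)
step 5: θ'=-0.1910 (R=1.0000) → pose (-0.3040, 0.0369, -0.1910)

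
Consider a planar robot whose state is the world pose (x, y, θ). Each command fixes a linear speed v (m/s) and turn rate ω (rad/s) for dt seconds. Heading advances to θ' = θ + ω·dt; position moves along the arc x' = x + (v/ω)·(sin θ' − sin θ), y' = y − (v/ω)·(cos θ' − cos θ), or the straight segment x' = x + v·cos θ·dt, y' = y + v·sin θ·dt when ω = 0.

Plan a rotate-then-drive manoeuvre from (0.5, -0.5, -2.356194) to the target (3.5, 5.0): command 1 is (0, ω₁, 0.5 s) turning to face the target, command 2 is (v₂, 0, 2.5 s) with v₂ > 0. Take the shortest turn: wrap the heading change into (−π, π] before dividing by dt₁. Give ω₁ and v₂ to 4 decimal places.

ω₁ = -5.7111, v₂ = 2.5060

heading to target = atan2(5−-0.5, 3.5−0.5) = 1.0714
Δθ = wrap(1.0714 − -2.3562) = -2.8555; ω₁ = Δθ/dt₁ = -5.7111
distance = √((3.5−0.5)² + (5−-0.5)²) = 6.2650; v₂ = distance/dt₂ = 2.5060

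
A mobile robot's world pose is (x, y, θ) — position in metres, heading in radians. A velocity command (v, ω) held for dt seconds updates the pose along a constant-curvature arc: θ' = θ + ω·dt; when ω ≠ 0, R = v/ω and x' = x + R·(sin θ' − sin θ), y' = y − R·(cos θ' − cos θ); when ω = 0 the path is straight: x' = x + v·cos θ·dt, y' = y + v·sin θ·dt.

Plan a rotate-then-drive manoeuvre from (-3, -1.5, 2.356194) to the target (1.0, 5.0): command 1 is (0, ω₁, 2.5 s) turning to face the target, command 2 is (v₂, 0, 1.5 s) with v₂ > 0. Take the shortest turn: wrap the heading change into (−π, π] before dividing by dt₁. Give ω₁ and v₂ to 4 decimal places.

heading to target = atan2(5−-1.5, 1−-3) = 1.0191
Δθ = wrap(1.0191 − 2.3562) = -1.3371; ω₁ = Δθ/dt₁ = -0.5348
distance = √((1−-3)² + (5−-1.5)²) = 7.6322; v₂ = distance/dt₂ = 5.0881

ω₁ = -0.5348, v₂ = 5.0881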